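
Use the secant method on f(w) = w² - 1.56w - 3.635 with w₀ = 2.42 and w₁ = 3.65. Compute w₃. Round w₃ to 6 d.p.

2.827365

f(w_0) = -1.553800, f(w_1) = 3.993500
w_2 = 3.650000 - (3.993500)·(3.650000 - 2.420000)/(3.993500 - (-1.553800)) = 2.764523; f(w_2) = -0.305067
w_3 = 2.764523 - (-0.305067)·(2.764523 - 3.650000)/(-0.305067 - (3.993500)) = 2.827365; f(w_3) = -0.051696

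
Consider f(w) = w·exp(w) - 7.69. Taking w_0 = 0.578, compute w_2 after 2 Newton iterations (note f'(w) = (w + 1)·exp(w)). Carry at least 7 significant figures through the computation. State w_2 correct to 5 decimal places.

2.30159

w_0 = 0.578000: f = -6.659732, f' = 2.812738 → w_1 = 0.578000 - (-6.659732)/(2.812738) = 2.945705
w_1 = 2.945705: f = 48.349288, f' = 75.063355 → w_2 = 2.945705 - (48.349288)/(75.063355) = 2.301592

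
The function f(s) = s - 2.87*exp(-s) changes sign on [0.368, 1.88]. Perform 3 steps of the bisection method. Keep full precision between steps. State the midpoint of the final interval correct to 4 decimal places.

f(0.368000) = -1.618376, f(1.880000) = 1.442066 (opposite signs)
step 1: m = 1.124000, f(m) = 0.191315 > 0 → root in [0.368000, 1.124000]
step 2: m = 0.746000, f(m) = -0.615126 < 0 → root in [0.746000, 1.124000]
step 3: m = 0.935000, f(m) = -0.191721 < 0 → root in [0.935000, 1.124000]
Midpoint of [0.935000, 1.124000] = 1.029500

1.0295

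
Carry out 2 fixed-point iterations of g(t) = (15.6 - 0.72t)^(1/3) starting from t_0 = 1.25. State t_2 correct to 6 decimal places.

t_1 = g(1.250000) = 2.449660
t_2 = g(2.449660) = 2.400708

2.400708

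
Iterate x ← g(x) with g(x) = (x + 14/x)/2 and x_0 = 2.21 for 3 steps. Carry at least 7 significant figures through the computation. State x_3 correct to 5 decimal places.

x_1 = g(2.210000) = 4.272421
x_2 = g(4.272421) = 3.774626
x_3 = g(3.774626) = 3.741801

3.74180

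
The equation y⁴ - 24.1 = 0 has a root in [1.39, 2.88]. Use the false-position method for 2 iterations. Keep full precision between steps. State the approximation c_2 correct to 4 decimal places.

f(1.390000) = -20.366990, f(2.880000) = 44.697071
step 1: c = 1.856414, f(c) = -12.223193 < 0 → new bracket [1.856414, 2.880000]
step 2: c = 2.076222, f(c) = -5.517899 < 0 → new bracket [2.076222, 2.880000]

2.0762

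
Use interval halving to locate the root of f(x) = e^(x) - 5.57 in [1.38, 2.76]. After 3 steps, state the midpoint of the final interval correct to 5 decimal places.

1.63875

f(1.380000) = -1.595098, f(2.760000) = 10.229843 (opposite signs)
step 1: m = 2.070000, f(m) = 2.354823 > 0 → root in [1.380000, 2.070000]
step 2: m = 1.725000, f(m) = 0.042521 > 0 → root in [1.380000, 1.725000]
step 3: m = 1.552500, f(m) = -0.846736 < 0 → root in [1.552500, 1.725000]
Midpoint of [1.552500, 1.725000] = 1.638750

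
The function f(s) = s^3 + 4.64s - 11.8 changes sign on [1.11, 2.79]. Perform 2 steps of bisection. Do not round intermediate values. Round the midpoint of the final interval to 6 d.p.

1.740000

f(1.110000) = -5.281969, f(2.790000) = 22.863239 (opposite signs)
step 1: m = 1.950000, f(m) = 4.662875 > 0 → root in [1.110000, 1.950000]
step 2: m = 1.530000, f(m) = -1.119223 < 0 → root in [1.530000, 1.950000]
Midpoint of [1.530000, 1.950000] = 1.740000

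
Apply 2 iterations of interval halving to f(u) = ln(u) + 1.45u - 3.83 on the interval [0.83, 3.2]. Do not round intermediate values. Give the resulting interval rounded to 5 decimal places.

f(0.830000) = -2.812830, f(3.200000) = 1.973151 (opposite signs)
step 1: m = 2.015000, f(m) = -0.207631 < 0 → root in [2.015000, 3.200000]
step 2: m = 2.607500, f(m) = 0.909267 > 0 → root in [2.015000, 2.607500]

[2.01500, 2.60750]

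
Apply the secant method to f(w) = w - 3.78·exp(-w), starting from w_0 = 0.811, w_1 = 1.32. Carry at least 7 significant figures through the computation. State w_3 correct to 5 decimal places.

f(w_0) = -0.868883, f(w_1) = 0.310229
w_2 = 1.320000 - (0.310229)·(1.320000 - 0.811000)/(0.310229 - (-0.868883)) = 1.186080; f(w_2) = 0.031607
w_3 = 1.186080 - (0.031607)·(1.186080 - 1.320000)/(0.031607 - (0.310229)) = 1.170888; f(w_3) = -0.001258

1.17089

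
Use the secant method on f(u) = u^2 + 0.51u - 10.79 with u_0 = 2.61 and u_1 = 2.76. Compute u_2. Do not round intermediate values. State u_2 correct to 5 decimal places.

f(u_0) = -2.646800, f(u_1) = -1.764800
u_2 = 2.760000 - (-1.764800)·(2.760000 - 2.610000)/(-1.764800 - (-2.646800)) = 3.060136; f(u_2) = 0.135102

3.06014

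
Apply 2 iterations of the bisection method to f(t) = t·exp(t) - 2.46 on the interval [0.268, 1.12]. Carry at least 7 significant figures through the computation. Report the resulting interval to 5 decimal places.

[0.90700, 1.12000]

f(0.268000) = -2.109631, f(1.120000) = 0.972637 (opposite signs)
step 1: m = 0.694000, f(m) = -1.070816 < 0 → root in [0.694000, 1.120000]
step 2: m = 0.907000, f(m) = -0.213469 < 0 → root in [0.907000, 1.120000]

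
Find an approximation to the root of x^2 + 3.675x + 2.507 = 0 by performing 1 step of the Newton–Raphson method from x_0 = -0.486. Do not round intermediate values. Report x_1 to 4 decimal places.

f'(x) = 2x + 3.675
x_0 = -0.486000: f = 0.957146, f' = 2.703000 → x_1 = -0.486000 - (0.957146)/(2.703000) = -0.840105

-0.8401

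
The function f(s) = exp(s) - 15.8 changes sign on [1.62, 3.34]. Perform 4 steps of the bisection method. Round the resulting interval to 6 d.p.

[2.695000, 2.802500]

f(1.620000) = -10.746910, f(3.340000) = 12.419127 (opposite signs)
step 1: m = 2.480000, f(m) = -3.858736 < 0 → root in [2.480000, 3.340000]
step 2: m = 2.910000, f(m) = 2.556799 > 0 → root in [2.480000, 2.910000]
step 3: m = 2.695000, f(m) = -0.994481 < 0 → root in [2.695000, 2.910000]
step 4: m = 2.802500, f(m) = 0.685810 > 0 → root in [2.695000, 2.802500]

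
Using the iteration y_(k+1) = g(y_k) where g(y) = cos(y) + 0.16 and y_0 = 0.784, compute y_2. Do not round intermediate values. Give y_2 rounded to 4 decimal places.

0.8063

y_1 = g(0.784000) = 0.868095
y_2 = g(0.868095) = 0.806282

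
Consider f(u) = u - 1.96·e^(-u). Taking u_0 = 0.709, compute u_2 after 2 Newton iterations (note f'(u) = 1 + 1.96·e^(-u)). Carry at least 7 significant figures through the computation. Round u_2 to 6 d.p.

0.843331

u_0 = 0.709000: f = -0.255587, f' = 1.964587 → u_1 = 0.709000 - (-0.255587)/(1.964587) = 0.839097
u_1 = 0.839097: f = -0.007820, f' = 1.846917 → u_2 = 0.839097 - (-0.007820)/(1.846917) = 0.843331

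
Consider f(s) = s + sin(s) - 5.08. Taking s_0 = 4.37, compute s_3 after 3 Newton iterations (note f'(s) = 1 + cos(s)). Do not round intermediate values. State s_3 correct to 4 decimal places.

5.6628

s_0 = 4.370000: f = -1.651955, f' = 0.664262 → s_1 = 4.370000 - (-1.651955)/(0.664262) = 6.856905
s_1 = 6.856905: f = 2.319664, f' = 1.839888 → s_2 = 6.856905 - (2.319664)/(1.839888) = 5.596141
s_2 = 5.596141: f = -0.118114, f' = 1.773124 → s_3 = 5.596141 - (-0.118114)/(1.773124) = 5.662754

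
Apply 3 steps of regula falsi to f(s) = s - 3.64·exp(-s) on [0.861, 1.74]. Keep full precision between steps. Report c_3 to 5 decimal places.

False-position update: c = (a·f(b) − b·f(a))/(f(b) − f(a)); replace the endpoint whose sign matches f(c).
f(0.861000) = -0.677770, f(1.740000) = 1.101106
step 1: c = 1.195908, f(c) = 0.095066 > 0 → new bracket [0.861000, 1.195908]
step 2: c = 1.154711, f(c) = 0.007571 > 0 → new bracket [0.861000, 1.154711]
step 3: c = 1.151467, f(c) = 0.000598 > 0 → new bracket [0.861000, 1.151467]

1.15147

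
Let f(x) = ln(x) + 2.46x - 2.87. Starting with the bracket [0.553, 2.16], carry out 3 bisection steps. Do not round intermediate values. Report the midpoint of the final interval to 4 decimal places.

1.0552

f(0.553000) = -2.102017, f(2.160000) = 3.213708 (opposite signs)
step 1: m = 1.356500, f(m) = 0.771898 > 0 → root in [0.553000, 1.356500]
step 2: m = 0.954750, f(m) = -0.567621 < 0 → root in [0.954750, 1.356500]
step 3: m = 1.155625, f(m) = 0.117479 > 0 → root in [0.954750, 1.155625]
Midpoint of [0.954750, 1.155625] = 1.055188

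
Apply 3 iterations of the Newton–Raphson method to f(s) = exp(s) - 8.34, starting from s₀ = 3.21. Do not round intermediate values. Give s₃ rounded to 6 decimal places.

2.124099

Newton update: s ← s − f(s)/f'(s).
f'(s) = exp(s)
s_0 = 3.210000: f = 16.439086, f' = 24.779086 → s_1 = 3.210000 - (16.439086)/(24.779086) = 2.546574
s_1 = 2.546574: f = 4.423304, f' = 12.763304 → s_2 = 2.546574 - (4.423304)/(12.763304) = 2.200010
s_2 = 2.200010: f = 0.685104, f' = 9.025104 → s_3 = 2.200010 - (0.685104)/(9.025104) = 2.124099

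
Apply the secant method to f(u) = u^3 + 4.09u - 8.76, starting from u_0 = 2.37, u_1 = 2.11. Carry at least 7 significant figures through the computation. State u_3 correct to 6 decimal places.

1.476337

Secant update: u_(k+1) = u_k − f(u_k)·(u_k − u_(k-1))/(f(u_k) − f(u_(k-1))).
f(u_0) = 14.245353, f(u_1) = 9.263831
u_2 = 2.110000 - (9.263831)·(2.110000 - 2.370000)/(9.263831 - (14.245353)) = 1.626494; f(u_2) = 2.195222
u_3 = 1.626494 - (2.195222)·(1.626494 - 2.110000)/(2.195222 - (9.263831)) = 1.476337; f(u_3) = 0.495996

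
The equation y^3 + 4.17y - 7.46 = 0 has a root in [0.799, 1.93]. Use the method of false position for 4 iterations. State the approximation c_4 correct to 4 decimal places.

f(0.799000) = -3.618088, f(1.930000) = 7.777157
step 1: c = 1.158102, f(c) = -1.077467 < 0 → new bracket [1.158102, 1.930000]
step 2: c = 1.252030, f(c) = -0.276380 < 0 → new bracket [1.252030, 1.930000]
step 3: c = 1.275296, f(c) = -0.067897 < 0 → new bracket [1.275296, 1.930000]
step 4: c = 1.280963, f(c) = -0.016499 < 0 → new bracket [1.280963, 1.930000]

1.2810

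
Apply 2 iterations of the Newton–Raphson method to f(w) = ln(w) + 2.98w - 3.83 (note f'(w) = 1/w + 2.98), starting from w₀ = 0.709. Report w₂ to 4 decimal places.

1.2187

w_0 = 0.709000: f = -2.061080, f' = 4.390437 → w_1 = 0.709000 - (-2.061080)/(4.390437) = 1.178447
w_1 = 1.178447: f = -0.154029, f' = 3.828574 → w_2 = 1.178447 - (-0.154029)/(3.828574) = 1.218679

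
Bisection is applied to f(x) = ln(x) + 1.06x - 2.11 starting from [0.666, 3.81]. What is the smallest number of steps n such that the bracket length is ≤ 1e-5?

19

Initial width b − a = 3.81 − 0.666 = 3.144000.
After n steps the width is (b−a)/2^n; need (b−a)/2^n ≤ 1e-5.
So n ≥ log₂(3.144000/1e-5) = log₂(314400.0000) ≈ 18.2622.
Hence n = 19.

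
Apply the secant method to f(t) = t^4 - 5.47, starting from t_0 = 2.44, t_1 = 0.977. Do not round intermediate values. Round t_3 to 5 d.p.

1.89072

Secant update: t_(k+1) = t_k − f(t_k)·(t_k − t_(k-1))/(f(t_k) − f(t_(k-1))).
f(t_0) = 29.975353, f(t_1) = -4.558874
t_2 = 0.977000 - (-4.558874)·(0.977000 - 2.440000)/(-4.558874 - (29.975353)) = 1.170131; f(t_2) = -3.595273
t_3 = 1.170131 - (-3.595273)·(1.170131 - 0.977000)/(-3.595273 - (-4.558874)) = 1.890718; f(t_3) = 7.309307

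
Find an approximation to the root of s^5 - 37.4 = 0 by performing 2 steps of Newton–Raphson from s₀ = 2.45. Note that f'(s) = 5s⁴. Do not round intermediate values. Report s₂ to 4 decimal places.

s_0 = 2.450000: f = 50.873515, f' = 180.150031 → s_1 = 2.450000 - (50.873515)/(180.150031) = 2.167605
s_1 = 2.167605: f = 10.452040, f' = 110.379995 → s_2 = 2.167605 - (10.452040)/(110.379995) = 2.072913

2.0729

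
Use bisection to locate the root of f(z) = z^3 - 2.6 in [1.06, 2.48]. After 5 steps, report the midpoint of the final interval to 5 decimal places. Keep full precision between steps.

f(1.060000) = -1.408984, f(2.480000) = 12.652992 (opposite signs)
step 1: m = 1.770000, f(m) = 2.945233 > 0 → root in [1.060000, 1.770000]
step 2: m = 1.415000, f(m) = 0.233148 > 0 → root in [1.060000, 1.415000]
step 3: m = 1.237500, f(m) = -0.704885 < 0 → root in [1.237500, 1.415000]
step 4: m = 1.326250, f(m) = -0.267207 < 0 → root in [1.326250, 1.415000]
step 5: m = 1.370625, f(m) = -0.025126 < 0 → root in [1.370625, 1.415000]
Midpoint of [1.370625, 1.415000] = 1.392813

1.39281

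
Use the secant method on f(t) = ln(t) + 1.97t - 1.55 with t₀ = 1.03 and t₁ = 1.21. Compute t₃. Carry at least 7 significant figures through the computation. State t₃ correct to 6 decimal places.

f(t_0) = 0.508659, f(t_1) = 1.024320
t_2 = 1.210000 - (1.024320)·(1.210000 - 1.030000)/(1.024320 - (0.508659)) = 0.852444; f(t_2) = -0.030332
t_3 = 0.852444 - (-0.030332)·(0.852444 - 1.210000)/(-0.030332 - (1.024320)) = 0.862728; f(t_3) = 0.001917

0.862728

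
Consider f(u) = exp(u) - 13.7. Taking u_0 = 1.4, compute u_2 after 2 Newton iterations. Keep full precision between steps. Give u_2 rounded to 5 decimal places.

f'(u) = exp(u)
u_0 = 1.400000: f = -9.644800, f' = 4.055200 → u_1 = 1.400000 - (-9.644800)/(4.055200) = 3.778378
u_1 = 3.778378: f = 30.045047, f' = 43.745047 → u_2 = 3.778378 - (30.045047)/(43.745047) = 3.091557

3.09156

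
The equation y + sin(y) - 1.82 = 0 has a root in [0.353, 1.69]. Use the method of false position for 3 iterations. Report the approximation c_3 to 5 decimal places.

0.98813

f(0.353000) = -1.121286, f(1.690000) = 0.862904
step 1: c = 1.108552, f(c) = 0.183606 > 0 → new bracket [0.353000, 1.108552]
step 2: c = 1.002241, f(c) = 0.024921 > 0 → new bracket [0.353000, 1.002241]
step 3: c = 0.988125, f(c) = 0.003121 > 0 → new bracket [0.353000, 0.988125]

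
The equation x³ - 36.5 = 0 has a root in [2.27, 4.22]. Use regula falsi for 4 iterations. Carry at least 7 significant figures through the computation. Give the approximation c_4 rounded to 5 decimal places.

f(2.270000) = -24.802917, f(4.220000) = 38.651448
step 1: c = 3.032212, f(c) = -8.620900 < 0 → new bracket [3.032212, 4.220000]
step 2: c = 3.248825, f(c) = -2.209093 < 0 → new bracket [3.248825, 4.220000]
step 3: c = 3.301331, f(c) = -0.519503 < 0 → new bracket [3.301331, 4.220000]
step 4: c = 3.313515, f(c) = -0.119665 < 0 → new bracket [3.313515, 4.220000]

3.31351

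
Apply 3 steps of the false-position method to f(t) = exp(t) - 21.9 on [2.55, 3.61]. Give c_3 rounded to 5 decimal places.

3.07844

False-position update: c = (a·f(b) − b·f(a))/(f(b) − f(a)); replace the endpoint whose sign matches f(c).
f(2.550000) = -9.092896, f(3.610000) = 15.066053
step 1: c = 2.948961, f(c) = -2.813894 < 0 → new bracket [2.948961, 3.610000]
step 2: c = 3.052993, f(c) = -0.721361 < 0 → new bracket [3.052993, 3.610000]
step 3: c = 3.078444, f(c) = -0.175429 < 0 → new bracket [3.078444, 3.610000]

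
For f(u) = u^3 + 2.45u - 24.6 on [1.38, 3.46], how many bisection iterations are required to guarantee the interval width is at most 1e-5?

18

Initial width b − a = 3.46 − 1.38 = 2.080000.
After n steps the width is (b−a)/2^n; need (b−a)/2^n ≤ 1e-5.
So n ≥ log₂(2.080000/1e-5) = log₂(208000.0000) ≈ 17.6662.
Hence n = 18.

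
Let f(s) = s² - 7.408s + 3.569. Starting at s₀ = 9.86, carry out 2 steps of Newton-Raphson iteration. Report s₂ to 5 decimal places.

6.95577

Newton update: s ← s − f(s)/f'(s).
f'(s) = 2s - 7.408
s_0 = 9.860000: f = 27.745720, f' = 12.312000 → s_1 = 9.860000 - (27.745720)/(12.312000) = 7.606449
s_1 = 7.606449: f = 5.078492, f' = 7.804898 → s_2 = 7.606449 - (5.078492)/(7.804898) = 6.955769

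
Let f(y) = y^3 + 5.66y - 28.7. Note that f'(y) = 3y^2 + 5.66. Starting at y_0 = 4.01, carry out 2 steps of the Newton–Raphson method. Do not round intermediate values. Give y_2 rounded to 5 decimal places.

2.51385

Newton update: y ← y − f(y)/f'(y).
y_0 = 4.010000: f = 58.477801, f' = 53.900300 → y_1 = 4.010000 - (58.477801)/(53.900300) = 2.925075
y_1 = 2.925075: f = 12.883042, f' = 31.328185 → y_2 = 2.925075 - (12.883042)/(31.328185) = 2.513846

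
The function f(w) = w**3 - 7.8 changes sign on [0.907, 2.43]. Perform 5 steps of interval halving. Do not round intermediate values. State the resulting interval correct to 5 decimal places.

[1.95406, 2.00166]

f(0.907000) = -7.053857, f(2.430000) = 6.548907 (opposite signs)
step 1: m = 1.668500, f(m) = -3.155076 < 0 → root in [1.668500, 2.430000]
step 2: m = 2.049250, f(m) = 0.805673 > 0 → root in [1.668500, 2.049250]
step 3: m = 1.858875, f(m) = -1.376813 < 0 → root in [1.858875, 2.049250]
step 4: m = 1.954063, f(m) = -0.338685 < 0 → root in [1.954063, 2.049250]
step 5: m = 2.001656, f(m) = 0.219891 > 0 → root in [1.954063, 2.001656]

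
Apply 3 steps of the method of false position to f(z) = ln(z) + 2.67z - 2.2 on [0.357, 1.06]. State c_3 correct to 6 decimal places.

f(0.357000) = -2.276829, f(1.060000) = 0.688469
step 1: c = 0.896781, f(c) = 0.085461 > 0 → new bracket [0.357000, 0.896781]
step 2: c = 0.877253, f(c) = 0.011306 > 0 → new bracket [0.357000, 0.877253]
step 3: c = 0.874682, f(c) = 0.001508 > 0 → new bracket [0.357000, 0.874682]

0.874682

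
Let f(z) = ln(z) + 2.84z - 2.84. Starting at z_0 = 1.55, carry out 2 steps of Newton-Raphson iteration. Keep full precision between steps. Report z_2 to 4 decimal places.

f'(z) = 1/z + 2.84
z_0 = 1.550000: f = 2.000255, f' = 3.485161 → z_1 = 1.550000 - (2.000255)/(3.485161) = 0.976065
z_1 = 0.976065: f = -0.092200, f' = 3.864522 → z_2 = 0.976065 - (-0.092200)/(3.864522) = 0.999923

0.9999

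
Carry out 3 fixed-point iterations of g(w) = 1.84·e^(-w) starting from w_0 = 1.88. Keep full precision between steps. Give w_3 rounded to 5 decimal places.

0.45849

w_1 = g(1.880000) = 0.280766
w_2 = g(0.280766) = 1.389578
w_3 = g(1.389578) = 0.458492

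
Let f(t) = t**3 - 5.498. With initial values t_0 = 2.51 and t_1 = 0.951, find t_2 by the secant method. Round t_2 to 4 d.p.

f(t_0) = 10.315251, f(t_1) = -4.637915
t_2 = 0.951000 - (-4.637915)·(0.951000 - 2.510000)/(-4.637915 - (10.315251)) = 1.434544; f(t_2) = -2.545830

1.4345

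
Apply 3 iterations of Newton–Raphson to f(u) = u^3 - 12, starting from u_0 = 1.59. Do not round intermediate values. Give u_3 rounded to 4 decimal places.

Newton update: u ← u − f(u)/f'(u).
f'(u) = 3u^2
u_0 = 1.590000: f = -7.980321, f' = 7.584300 → u_1 = 1.590000 - (-7.980321)/(7.584300) = 2.642216
u_1 = 2.642216: f = 6.446115, f' = 20.943914 → u_2 = 2.642216 - (6.446115)/(20.943914) = 2.334436
u_2 = 2.334436: f = 0.721723, f' = 16.348775 → u_3 = 2.334436 - (0.721723)/(16.348775) = 2.290291

2.2903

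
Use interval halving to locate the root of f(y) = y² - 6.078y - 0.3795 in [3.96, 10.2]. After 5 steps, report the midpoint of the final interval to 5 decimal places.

6.20250

f(3.960000) = -8.766780, f(10.200000) = 41.664900 (opposite signs)
step 1: m = 7.080000, f(m) = 6.714660 > 0 → root in [3.960000, 7.080000]
step 2: m = 5.520000, f(m) = -3.459660 < 0 → root in [5.520000, 7.080000]
step 3: m = 6.300000, f(m) = 1.019100 > 0 → root in [5.520000, 6.300000]
step 4: m = 5.910000, f(m) = -1.372380 < 0 → root in [5.910000, 6.300000]
step 5: m = 6.105000, f(m) = -0.214665 < 0 → root in [6.105000, 6.300000]
Midpoint of [6.105000, 6.300000] = 6.202500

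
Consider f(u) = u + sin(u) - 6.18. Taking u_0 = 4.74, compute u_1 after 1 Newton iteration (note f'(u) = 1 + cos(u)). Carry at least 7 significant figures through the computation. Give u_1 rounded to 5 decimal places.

u_0 = 4.740000: f = -2.439619, f' = 1.027608 → u_1 = 4.740000 - (-2.439619)/(1.027608) = 7.114076

7.11408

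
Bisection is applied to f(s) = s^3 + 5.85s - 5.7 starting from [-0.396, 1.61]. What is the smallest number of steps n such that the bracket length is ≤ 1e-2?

Initial width b − a = 1.61 − -0.396 = 2.006000.
After n steps the width is (b−a)/2^n; need (b−a)/2^n ≤ 1e-2.
So n ≥ log₂(2.006000/1e-2) = log₂(200.6000) ≈ 7.6482.
Hence n = 8.

8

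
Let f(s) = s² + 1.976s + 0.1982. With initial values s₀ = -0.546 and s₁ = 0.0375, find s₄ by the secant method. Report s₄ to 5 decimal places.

-0.10591

f(s_0) = -0.582580, f(s_1) = 0.273706
s_2 = 0.037500 - (0.273706)·(0.037500 - -0.546000)/(0.273706 - (-0.582580)) = -0.149012; f(s_2) = -0.074043
s_3 = -0.149012 - (-0.074043)·(-0.149012 - 0.037500)/(-0.074043 - (0.273706)) = -0.109300; f(s_3) = -0.005830
s_4 = -0.109300 - (-0.005830)·(-0.109300 - -0.149012)/(-0.005830 - (-0.074043)) = -0.105906; f(s_4) = 0.000146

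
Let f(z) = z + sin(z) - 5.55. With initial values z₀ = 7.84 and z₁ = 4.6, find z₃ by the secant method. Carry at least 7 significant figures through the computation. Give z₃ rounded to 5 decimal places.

5.94779

Secant update: z_(k+1) = z_k − f(z_k)·(z_k − z_(k-1))/(f(z_k) − f(z_(k-1))).
f(z_0) = 3.289902, f(z_1) = -1.943691
z_2 = 4.600000 - (-1.943691)·(4.600000 - 7.840000)/(-1.943691 - (3.289902)) = 5.803295; f(z_2) = -0.208386
z_3 = 5.803295 - (-0.208386)·(5.803295 - 4.600000)/(-0.208386 - (-1.943691)) = 5.947795; f(z_3) = 0.068656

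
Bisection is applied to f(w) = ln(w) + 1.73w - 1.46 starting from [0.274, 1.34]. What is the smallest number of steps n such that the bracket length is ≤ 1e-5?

17

Initial width b − a = 1.34 − 0.274 = 1.066000.
After n steps the width is (b−a)/2^n; need (b−a)/2^n ≤ 1e-5.
So n ≥ log₂(1.066000/1e-5) = log₂(106600.0000) ≈ 16.7018.
Hence n = 17.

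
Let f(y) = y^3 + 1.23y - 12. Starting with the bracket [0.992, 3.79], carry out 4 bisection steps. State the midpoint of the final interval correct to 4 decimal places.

2.1287

f(0.992000) = -9.803649, f(3.790000) = 47.101639 (opposite signs)
step 1: m = 2.391000, f(m) = 4.609992 > 0 → root in [0.992000, 2.391000]
step 2: m = 1.691500, f(m) = -5.079782 < 0 → root in [1.691500, 2.391000]
step 3: m = 2.041250, f(m) = -0.983983 < 0 → root in [2.041250, 2.391000]
step 4: m = 2.216125, f(m) = 1.609689 > 0 → root in [2.041250, 2.216125]
Midpoint of [2.041250, 2.216125] = 2.128687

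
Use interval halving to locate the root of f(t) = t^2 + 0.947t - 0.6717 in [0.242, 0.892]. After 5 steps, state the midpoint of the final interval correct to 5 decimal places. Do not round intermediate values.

0.47559

f(0.242000) = -0.383962, f(0.892000) = 0.968688 (opposite signs)
step 1: m = 0.567000, f(m) = 0.186738 > 0 → root in [0.242000, 0.567000]
step 2: m = 0.404500, f(m) = -0.125018 < 0 → root in [0.404500, 0.567000]
step 3: m = 0.485750, f(m) = 0.024258 > 0 → root in [0.404500, 0.485750]
step 4: m = 0.445125, f(m) = -0.052030 < 0 → root in [0.445125, 0.485750]
step 5: m = 0.465437, f(m) = -0.014299 < 0 → root in [0.465437, 0.485750]
Midpoint of [0.465437, 0.485750] = 0.475594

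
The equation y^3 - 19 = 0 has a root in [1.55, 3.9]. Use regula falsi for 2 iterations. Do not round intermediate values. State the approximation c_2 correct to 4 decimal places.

2.4900

f(1.550000) = -15.276125, f(3.900000) = 40.319000
step 1: c = 2.195720, f(c) = -8.414022 < 0 → new bracket [2.195720, 3.900000]
step 2: c = 2.489973, f(c) = -3.562246 < 0 → new bracket [2.489973, 3.900000]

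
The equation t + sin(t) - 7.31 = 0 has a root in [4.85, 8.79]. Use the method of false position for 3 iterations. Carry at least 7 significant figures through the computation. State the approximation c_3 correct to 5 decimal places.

f(4.850000) = -3.450547, f(8.790000) = 2.072999
step 1: c = 7.311309, f(c) = 0.857641 > 0 → new bracket [4.850000, 7.311309]
step 2: c = 6.821331, f(c) = 0.023875 > 0 → new bracket [4.850000, 6.821331]
step 3: c = 6.807784, f(c) = -0.001350 < 0 → new bracket [6.807784, 6.821331]

6.80778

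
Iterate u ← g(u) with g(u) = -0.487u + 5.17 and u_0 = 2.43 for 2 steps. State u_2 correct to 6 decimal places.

u_1 = g(2.430000) = 3.986590
u_2 = g(3.986590) = 3.228531

3.228531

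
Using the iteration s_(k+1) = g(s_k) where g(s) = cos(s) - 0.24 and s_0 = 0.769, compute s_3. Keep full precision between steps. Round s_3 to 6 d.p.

0.557511

s_1 = g(0.769000) = 0.478606
s_2 = g(0.478606) = 0.647638
s_3 = g(0.647638) = 0.557511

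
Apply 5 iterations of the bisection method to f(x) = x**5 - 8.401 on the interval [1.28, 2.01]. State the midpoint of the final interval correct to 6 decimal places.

f(1.280000) = -4.965026, f(2.010000) = 24.407040 (opposite signs)
step 1: m = 1.645000, f(m) = 3.644630 > 0 → root in [1.280000, 1.645000]
step 2: m = 1.462500, f(m) = -1.710180 < 0 → root in [1.462500, 1.645000]
step 3: m = 1.553750, f(m) = 0.654360 > 0 → root in [1.462500, 1.553750]
step 4: m = 1.508125, f(m) = -0.599346 < 0 → root in [1.508125, 1.553750]
step 5: m = 1.530937, f(m) = 0.008832 > 0 → root in [1.508125, 1.530937]
Midpoint of [1.508125, 1.530937] = 1.519531

1.519531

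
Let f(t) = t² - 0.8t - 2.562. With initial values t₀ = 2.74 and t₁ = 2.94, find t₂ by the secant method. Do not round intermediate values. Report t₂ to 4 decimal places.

f(t_0) = 2.753600, f(t_1) = 3.729600
t_2 = 2.940000 - (3.729600)·(2.940000 - 2.740000)/(3.729600 - (2.753600)) = 2.175738; f(t_2) = 0.431244

2.1757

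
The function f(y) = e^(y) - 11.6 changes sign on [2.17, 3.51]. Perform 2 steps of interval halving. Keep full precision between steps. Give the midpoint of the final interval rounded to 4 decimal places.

f(2.170000) = -2.841716, f(3.510000) = 21.848268 (opposite signs)
step 1: m = 2.840000, f(m) = 5.515766 > 0 → root in [2.170000, 2.840000]
step 2: m = 2.505000, f(m) = 0.643559 > 0 → root in [2.170000, 2.505000]
Midpoint of [2.170000, 2.505000] = 2.337500

2.3375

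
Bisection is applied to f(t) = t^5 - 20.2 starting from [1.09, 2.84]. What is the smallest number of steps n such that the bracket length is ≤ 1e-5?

18

Initial width b − a = 2.84 − 1.09 = 1.750000.
After n steps the width is (b−a)/2^n; need (b−a)/2^n ≤ 1e-5.
So n ≥ log₂(1.750000/1e-5) = log₂(175000.0000) ≈ 17.4170.
Hence n = 18.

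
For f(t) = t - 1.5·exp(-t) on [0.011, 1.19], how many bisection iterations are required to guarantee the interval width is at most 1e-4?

14

Initial width b − a = 1.19 − 0.011 = 1.179000.
After n steps the width is (b−a)/2^n; need (b−a)/2^n ≤ 1e-4.
So n ≥ log₂(1.179000/1e-4) = log₂(11790.0000) ≈ 13.5253.
Hence n = 14.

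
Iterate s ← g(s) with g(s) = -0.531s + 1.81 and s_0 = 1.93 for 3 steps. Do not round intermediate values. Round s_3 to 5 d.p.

1.07028

s_1 = g(1.930000) = 0.785170
s_2 = g(0.785170) = 1.393075
s_3 = g(1.393075) = 1.070277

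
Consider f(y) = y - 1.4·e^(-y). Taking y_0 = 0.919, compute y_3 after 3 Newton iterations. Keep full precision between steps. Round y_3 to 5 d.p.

f'(y) = 1 + 1.4·e^(-y)
y_0 = 0.919000: f = 0.360515, f' = 1.558485 → y_1 = 0.919000 - (0.360515)/(1.558485) = 0.687676
y_1 = 0.687676: f = -0.016165, f' = 1.703840 → y_2 = 0.687676 - (-0.016165)/(1.703840) = 0.697163
y_2 = 0.697163: f = -0.000032, f' = 1.697195 → y_3 = 0.697163 - (-0.000032)/(1.697195) = 0.697182

0.69718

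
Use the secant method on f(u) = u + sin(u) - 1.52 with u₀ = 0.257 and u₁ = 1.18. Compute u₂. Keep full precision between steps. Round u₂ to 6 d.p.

Secant update: u_(k+1) = u_k − f(u_k)·(u_k − u_(k-1))/(f(u_k) − f(u_(k-1))).
f(u_0) = -1.008820, f(u_1) = 0.584606
u_2 = 1.180000 - (0.584606)·(1.180000 - 0.257000)/(0.584606 - (-1.008820)) = 0.841364; f(u_2) = 0.066917

0.841364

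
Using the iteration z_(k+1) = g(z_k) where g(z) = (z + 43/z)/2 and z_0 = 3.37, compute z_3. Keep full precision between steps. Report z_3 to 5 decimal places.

z_1 = g(3.370000) = 8.064822
z_2 = g(8.064822) = 6.698310
z_3 = g(6.698310) = 6.558920

6.55892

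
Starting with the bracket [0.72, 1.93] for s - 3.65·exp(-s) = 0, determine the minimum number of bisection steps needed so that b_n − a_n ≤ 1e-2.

7

Initial width b − a = 1.93 − 0.72 = 1.210000.
After n steps the width is (b−a)/2^n; need (b−a)/2^n ≤ 1e-2.
So n ≥ log₂(1.210000/1e-2) = log₂(121.0000) ≈ 6.9189.
Hence n = 7.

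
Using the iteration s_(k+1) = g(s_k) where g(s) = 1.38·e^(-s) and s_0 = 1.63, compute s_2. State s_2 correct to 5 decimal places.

1.05306

s_1 = g(1.630000) = 0.270383
s_2 = g(0.270383) = 1.053061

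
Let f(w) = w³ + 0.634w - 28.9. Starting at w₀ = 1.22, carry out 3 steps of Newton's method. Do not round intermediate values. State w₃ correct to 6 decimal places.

f'(w) = 3w² + 0.634
w_0 = 1.220000: f = -26.310672, f' = 5.099200 → w_1 = 1.220000 - (-26.310672)/(5.099200) = 6.379765
w_1 = 6.379765: f = 234.810107, f' = 122.738192 → w_2 = 6.379765 - (234.810107)/(122.738192) = 4.466667
w_2 = 4.466667: f = 63.046870, f' = 60.487351 → w_3 = 4.466667 - (63.046870)/(60.487351) = 3.424352

3.424352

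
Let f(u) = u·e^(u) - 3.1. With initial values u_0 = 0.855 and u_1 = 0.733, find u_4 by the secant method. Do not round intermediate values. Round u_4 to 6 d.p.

f(u_0) = -1.089575, f(u_1) = -1.574396
u_2 = 0.733000 - (-1.574396)·(0.733000 - 0.855000)/(-1.574396 - (-1.089575)) = 1.129180; f(u_2) = 0.392687
u_3 = 1.129180 - (0.392687)·(1.129180 - 0.733000)/(0.392687 - (-1.574396)) = 1.050091; f(u_3) = -0.098934
u_4 = 1.050091 - (-0.098934)·(1.050091 - 1.129180)/(-0.098934 - (0.392687)) = 1.066007; f(u_4) = -0.004571

1.066007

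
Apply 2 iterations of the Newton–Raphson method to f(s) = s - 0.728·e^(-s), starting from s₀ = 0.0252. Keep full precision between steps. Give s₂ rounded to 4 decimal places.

0.4595

f'(s) = 1 + 0.728·e^(-s)
s_0 = 0.025200: f = -0.684684, f' = 1.709884 → s_1 = 0.025200 - (-0.684684)/(1.709884) = 0.425627
s_1 = 0.425627: f = -0.050019, f' = 1.475646 → s_2 = 0.425627 - (-0.050019)/(1.475646) = 0.459523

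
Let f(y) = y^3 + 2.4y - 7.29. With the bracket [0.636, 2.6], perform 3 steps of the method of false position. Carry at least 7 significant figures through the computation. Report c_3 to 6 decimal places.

1.465088

f(0.636000) = -5.506341, f(2.600000) = 16.526000
step 1: c = 1.126844, f(c) = -3.154730 < 0 → new bracket [1.126844, 2.600000]
step 2: c = 1.362985, f(c) = -1.486784 < 0 → new bracket [1.362985, 2.600000]
step 3: c = 1.465088, f(c) = -0.628999 < 0 → new bracket [1.465088, 2.600000]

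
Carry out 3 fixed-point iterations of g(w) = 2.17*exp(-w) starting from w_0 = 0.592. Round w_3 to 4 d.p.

w_1 = g(0.592000) = 1.200487
w_2 = g(1.200487) = 0.653273
w_3 = g(0.653273) = 1.129137

1.1291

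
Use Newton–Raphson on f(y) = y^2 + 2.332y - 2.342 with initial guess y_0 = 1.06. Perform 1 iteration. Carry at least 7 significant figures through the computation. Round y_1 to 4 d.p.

Newton update: y ← y − f(y)/f'(y).
f'(y) = 2y + 2.332
y_0 = 1.060000: f = 1.253520, f' = 4.452000 → y_1 = 1.060000 - (1.253520)/(4.452000) = 0.778437

0.7784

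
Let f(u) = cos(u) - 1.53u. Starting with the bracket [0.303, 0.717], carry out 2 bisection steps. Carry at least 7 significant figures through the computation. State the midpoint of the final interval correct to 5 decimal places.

0.56175

f(0.303000) = 0.490856, f(0.717000) = -0.343230 (opposite signs)
step 1: m = 0.510000, f(m) = 0.092445 > 0 → root in [0.510000, 0.717000]
step 2: m = 0.613500, f(m) = -0.121017 < 0 → root in [0.510000, 0.613500]
Midpoint of [0.510000, 0.613500] = 0.561750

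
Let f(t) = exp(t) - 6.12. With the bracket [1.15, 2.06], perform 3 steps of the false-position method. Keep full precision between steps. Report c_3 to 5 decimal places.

f(1.150000) = -2.961807, f(2.060000) = 1.725970
step 1: c = 1.724952, f(c) = -0.507751 < 0 → new bracket [1.724952, 2.060000]
step 2: c = 1.801112, f(c) = -0.063622 < 0 → new bracket [1.801112, 2.060000]
step 3: c = 1.810316, f(c) = -0.007623 < 0 → new bracket [1.810316, 2.060000]

1.81032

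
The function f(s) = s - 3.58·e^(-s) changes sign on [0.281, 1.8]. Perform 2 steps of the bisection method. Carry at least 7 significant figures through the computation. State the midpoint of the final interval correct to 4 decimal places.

1.2304

f(0.281000) = -2.422001, f(1.800000) = 1.208230 (opposite signs)
step 1: m = 1.040500, f(m) = -0.224235 < 0 → root in [1.040500, 1.800000]
step 2: m = 1.420250, f(m) = 0.555130 > 0 → root in [1.040500, 1.420250]
Midpoint of [1.040500, 1.420250] = 1.230375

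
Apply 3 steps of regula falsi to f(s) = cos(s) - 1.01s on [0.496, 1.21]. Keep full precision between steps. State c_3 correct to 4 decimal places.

0.7345

f(0.496000) = 0.378533, f(1.210000) = -0.869081
step 1: c = 0.712632, f(c) = 0.036886 > 0 → new bracket [0.712632, 1.210000]
step 2: c = 0.732882, f(c) = 0.003039 > 0 → new bracket [0.732882, 1.210000]
step 3: c = 0.734544, f(c) = 0.000246 > 0 → new bracket [0.734544, 1.210000]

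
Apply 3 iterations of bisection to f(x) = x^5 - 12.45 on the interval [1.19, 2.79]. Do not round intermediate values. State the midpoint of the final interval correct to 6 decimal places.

f(1.190000) = -10.063646, f(2.790000) = 156.602274 (opposite signs)
step 1: m = 1.990000, f(m) = 18.757960 > 0 → root in [1.190000, 1.990000]
step 2: m = 1.590000, f(m) = -2.287850 < 0 → root in [1.590000, 1.990000]
step 3: m = 1.790000, f(m) = 5.926600 > 0 → root in [1.590000, 1.790000]
Midpoint of [1.590000, 1.790000] = 1.690000

1.690000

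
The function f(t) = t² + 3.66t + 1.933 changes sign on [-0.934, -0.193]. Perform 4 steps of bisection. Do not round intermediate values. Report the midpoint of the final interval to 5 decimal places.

-0.63297

f(-0.934000) = -0.613084, f(-0.193000) = 1.263869 (opposite signs)
step 1: m = -0.563500, f(m) = 0.188122 > 0 → root in [-0.934000, -0.563500]
step 2: m = -0.748750, f(m) = -0.246798 < 0 → root in [-0.748750, -0.563500]
step 3: m = -0.656125, f(m) = -0.037917 < 0 → root in [-0.656125, -0.563500]
step 4: m = -0.609813, f(m) = 0.072958 > 0 → root in [-0.656125, -0.609813]
Midpoint of [-0.656125, -0.609813] = -0.632969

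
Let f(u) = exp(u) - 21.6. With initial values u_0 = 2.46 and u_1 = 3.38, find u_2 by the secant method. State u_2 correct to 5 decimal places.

f(u_0) = -9.895188, f(u_1) = 7.770771
u_2 = 3.380000 - (7.770771)·(3.380000 - 2.460000)/(7.770771 - (-9.895188)) = 2.975317; f(u_2) = -2.004161

2.97532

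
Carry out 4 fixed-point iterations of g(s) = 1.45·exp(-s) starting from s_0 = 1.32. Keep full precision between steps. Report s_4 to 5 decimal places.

0.84343

s_1 = g(1.320000) = 0.387346
s_2 = g(0.387346) = 0.984341
s_3 = g(0.984341) = 0.541844
s_4 = g(0.541844) = 0.843429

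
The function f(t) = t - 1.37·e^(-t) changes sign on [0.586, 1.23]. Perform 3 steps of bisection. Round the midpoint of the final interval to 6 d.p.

0.706750

f(0.586000) = -0.176472, f(1.230000) = 0.829559 (opposite signs)
step 1: m = 0.908000, f(m) = 0.355438 > 0 → root in [0.586000, 0.908000]
step 2: m = 0.747000, f(m) = 0.097913 > 0 → root in [0.586000, 0.747000]
step 3: m = 0.666500, f(m) = -0.036999 < 0 → root in [0.666500, 0.747000]
Midpoint of [0.666500, 0.747000] = 0.706750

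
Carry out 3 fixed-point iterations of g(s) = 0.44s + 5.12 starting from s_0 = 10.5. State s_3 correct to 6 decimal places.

s_1 = g(10.500000) = 9.740000
s_2 = g(9.740000) = 9.405600
s_3 = g(9.405600) = 9.258464

9.258464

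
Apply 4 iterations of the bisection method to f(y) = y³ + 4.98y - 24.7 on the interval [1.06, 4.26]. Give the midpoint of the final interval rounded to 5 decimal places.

2.36000

f(1.060000) = -18.230184, f(4.260000) = 73.823576 (opposite signs)
step 1: m = 2.660000, f(m) = 7.367896 > 0 → root in [1.060000, 2.660000]
step 2: m = 1.860000, f(m) = -9.002344 < 0 → root in [1.860000, 2.660000]
step 3: m = 2.260000, f(m) = -1.902024 < 0 → root in [2.260000, 2.660000]
step 4: m = 2.460000, f(m) = 2.437736 > 0 → root in [2.260000, 2.460000]
Midpoint of [2.260000, 2.460000] = 2.360000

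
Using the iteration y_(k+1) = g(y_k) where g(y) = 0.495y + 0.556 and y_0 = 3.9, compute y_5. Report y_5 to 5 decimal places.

y_1 = g(3.900000) = 2.486500
y_2 = g(2.486500) = 1.786817
y_3 = g(1.786817) = 1.440475
y_4 = g(1.440475) = 1.269035
y_5 = g(1.269035) = 1.184172

1.18417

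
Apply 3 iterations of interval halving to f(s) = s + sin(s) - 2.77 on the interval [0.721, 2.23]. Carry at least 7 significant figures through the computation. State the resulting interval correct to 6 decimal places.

f(0.721000) = -1.388864, f(2.230000) = 0.250480 (opposite signs)
step 1: m = 1.475500, f(m) = -0.299037 < 0 → root in [1.475500, 2.230000]
step 2: m = 1.852750, f(m) = 0.043264 > 0 → root in [1.475500, 1.852750]
step 3: m = 1.664125, f(m) = -0.110227 < 0 → root in [1.664125, 1.852750]

[1.664125, 1.852750]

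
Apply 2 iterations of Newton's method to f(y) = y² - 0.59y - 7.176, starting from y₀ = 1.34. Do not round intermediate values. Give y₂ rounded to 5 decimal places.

f'(y) = 2y - 0.59
y_0 = 1.340000: f = -6.171000, f' = 2.090000 → y_1 = 1.340000 - (-6.171000)/(2.090000) = 4.292632
y_1 = 4.292632: f = 8.718033, f' = 7.995263 → y_2 = 4.292632 - (8.718033)/(7.995263) = 3.202232

3.20223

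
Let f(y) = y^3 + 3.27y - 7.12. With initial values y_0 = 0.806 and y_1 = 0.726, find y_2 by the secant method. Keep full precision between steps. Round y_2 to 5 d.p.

Secant update: y_(k+1) = y_k − f(y_k)·(y_k − y_(k-1))/(f(y_k) − f(y_(k-1))).
f(y_0) = -3.960773, f(y_1) = -4.363323
y_2 = 0.726000 - (-4.363323)·(0.726000 - 0.806000)/(-4.363323 - (-3.960773)) = 1.593138; f(y_2) = 2.133084

1.59314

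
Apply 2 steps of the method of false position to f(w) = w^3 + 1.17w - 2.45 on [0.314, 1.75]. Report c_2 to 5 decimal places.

f(0.314000) = -2.051661, f(1.750000) = 4.956875
step 1: c = 0.734371, f(c) = -1.194739 < 0 → new bracket [0.734371, 1.750000]
step 2: c = 0.931622, f(c) = -0.551430 < 0 → new bracket [0.931622, 1.750000]

0.93162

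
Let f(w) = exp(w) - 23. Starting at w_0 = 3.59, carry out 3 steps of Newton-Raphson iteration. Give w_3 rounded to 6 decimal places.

3.135502

f'(w) = exp(w)
w_0 = 3.590000: f = 13.234076, f' = 36.234076 → w_1 = 3.590000 - (13.234076)/(36.234076) = 3.224762
w_1 = 3.224762: f = 2.147578, f' = 25.147578 → w_2 = 3.224762 - (2.147578)/(25.147578) = 3.139363
w_2 = 3.139363: f = 0.089145, f' = 23.089145 → w_3 = 3.139363 - (0.089145)/(23.089145) = 3.135502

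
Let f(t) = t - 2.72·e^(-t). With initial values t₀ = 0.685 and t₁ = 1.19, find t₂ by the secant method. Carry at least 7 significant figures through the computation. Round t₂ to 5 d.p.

1.01542

Secant update: t_(k+1) = t_k − f(t_k)·(t_k − t_(k-1))/(f(t_k) − f(t_(k-1))).
f(t_0) = -0.686125, f(t_1) = 0.362518
t_2 = 1.190000 - (0.362518)·(1.190000 - 0.685000)/(0.362518 - (-0.686125)) = 1.015421; f(t_2) = 0.030100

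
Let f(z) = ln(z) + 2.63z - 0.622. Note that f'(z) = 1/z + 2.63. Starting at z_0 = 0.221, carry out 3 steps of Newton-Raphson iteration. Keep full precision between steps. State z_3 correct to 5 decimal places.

Newton update: z ← z − f(z)/f'(z).
z_0 = 0.221000: f = -1.550363, f' = 7.154887 → z_1 = 0.221000 - (-1.550363)/(7.154887) = 0.437686
z_1 = 0.437686: f = -0.297140, f' = 4.914744 → z_2 = 0.437686 - (-0.297140)/(4.914744) = 0.498145
z_2 = 0.498145: f = -0.008744, f' = 4.637449 → z_3 = 0.498145 - (-0.008744)/(4.637449) = 0.500030

0.50003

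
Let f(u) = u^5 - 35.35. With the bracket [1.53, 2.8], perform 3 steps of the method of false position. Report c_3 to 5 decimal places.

f(1.530000) = -26.965886, f(2.800000) = 136.753680
step 1: c = 1.739179, f(c) = -19.438128 < 0 → new bracket [1.739179, 2.800000]
step 2: c = 1.871198, f(c) = -12.409691 < 0 → new bracket [1.871198, 2.800000]
step 3: c = 1.948470, f(c) = -7.265348 < 0 → new bracket [1.948470, 2.800000]

1.94847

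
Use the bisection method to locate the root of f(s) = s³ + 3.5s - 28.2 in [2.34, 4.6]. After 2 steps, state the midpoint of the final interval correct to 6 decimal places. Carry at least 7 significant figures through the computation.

f(2.340000) = -7.197096, f(4.600000) = 85.236000 (opposite signs)
step 1: m = 3.470000, f(m) = 25.726923 > 0 → root in [2.340000, 3.470000]
step 2: m = 2.905000, f(m) = 6.482868 > 0 → root in [2.340000, 2.905000]
Midpoint of [2.340000, 2.905000] = 2.622500

2.622500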